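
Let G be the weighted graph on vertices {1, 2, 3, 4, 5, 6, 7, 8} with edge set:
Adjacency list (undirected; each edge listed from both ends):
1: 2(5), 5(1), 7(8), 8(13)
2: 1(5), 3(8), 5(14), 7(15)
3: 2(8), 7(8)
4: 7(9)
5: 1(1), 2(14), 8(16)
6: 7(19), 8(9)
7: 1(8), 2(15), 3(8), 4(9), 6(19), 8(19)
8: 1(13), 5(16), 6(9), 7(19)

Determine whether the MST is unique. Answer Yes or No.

No

Kruskal's algorithm — process edges by increasing weight (ties by edge label):
1—5 (1): add — endpoints in different components.
1—2 (5): add — endpoints in different components.
1—7 (8): add — endpoints in different components.
2—3 (8): add — endpoints in different components.
3—7 (8): skip — 3 and 7 already connected.
4—7 (9): add — endpoints in different components.
6—8 (9): add — endpoints in different components.
1—8 (13): add — endpoints in different components.
Non-tree edge 3—7 has weight 8, equal to the heaviest edge on its tree cycle — swapping gives another MST of the same weight. Not unique.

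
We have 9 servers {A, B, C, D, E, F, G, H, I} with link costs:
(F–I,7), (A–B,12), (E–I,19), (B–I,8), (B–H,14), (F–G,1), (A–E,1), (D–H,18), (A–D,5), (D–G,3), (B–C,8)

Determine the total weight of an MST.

Prim's algorithm from H:
Step 1: cheapest edge leaving the tree is B–H (14); add B.
Step 2: cheapest edge leaving the tree is B–C (8); add C.
Step 3: cheapest edge leaving the tree is B–I (8); add I.
Step 4: cheapest edge leaving the tree is F–I (7); add F.
Step 5: cheapest edge leaving the tree is F–G (1); add G.
Step 6: cheapest edge leaving the tree is D–G (3); add D.
Step 7: cheapest edge leaving the tree is A–D (5); add A.
Step 8: cheapest edge leaving the tree is A–E (1); add E.
MST edges: B–H, B–C, B–I, F–I, F–G, D–G, A–D, A–E; total weight 14+8+8+7+1+3+5+1 = 47.

47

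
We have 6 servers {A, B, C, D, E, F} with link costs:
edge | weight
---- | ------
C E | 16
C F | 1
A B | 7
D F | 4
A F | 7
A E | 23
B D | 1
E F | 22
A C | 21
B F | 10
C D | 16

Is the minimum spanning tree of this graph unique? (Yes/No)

No

Sort edges by weight, then run Kruskal:
B D (1): add. Components now {A} {B,D} {C} {E} {F}
C F (1): add. Components now {A} {B,D} {C,F} {E}
D F (4): add. Components now {A} {B,C,D,F} {E}
A B (7): add. Components now {A,B,C,D,F} {E}
A F (7): skip — A and F already connected.
B F (10): skip — B and F already connected.
C D (16): skip — C and D already connected.
C E (16): add. Components now {A,B,C,D,E,F}
Non-tree edge A F has weight 7, equal to the heaviest edge on its tree cycle — swapping gives another MST of the same weight. Not unique.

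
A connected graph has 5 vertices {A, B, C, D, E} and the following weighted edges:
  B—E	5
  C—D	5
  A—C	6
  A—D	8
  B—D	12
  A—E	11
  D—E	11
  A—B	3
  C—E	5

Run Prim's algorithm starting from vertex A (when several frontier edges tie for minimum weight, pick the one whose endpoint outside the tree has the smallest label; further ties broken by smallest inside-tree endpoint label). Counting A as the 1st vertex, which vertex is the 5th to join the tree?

D

Prim's algorithm from A:
Step 1: cheapest edge leaving the tree is A—B (3); add B.
Step 2: cheapest edge leaving the tree is B—E (5); add E.
Step 3: cheapest edge leaving the tree is C—E (5); add C.
Step 4: cheapest edge leaving the tree is C—D (5); add D.
Vertex order: A, B, E, C, D. The 5th vertex is D.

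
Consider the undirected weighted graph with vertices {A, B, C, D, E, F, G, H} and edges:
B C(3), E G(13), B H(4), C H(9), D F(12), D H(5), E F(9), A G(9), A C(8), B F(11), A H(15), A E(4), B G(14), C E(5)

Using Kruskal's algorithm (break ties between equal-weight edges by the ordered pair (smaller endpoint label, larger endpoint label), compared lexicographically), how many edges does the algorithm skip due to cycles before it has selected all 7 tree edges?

Kruskal's algorithm — process edges by increasing weight (ties by edge label):
B C (3): add — endpoints in different components.
A E (4): add — endpoints in different components.
B H (4): add — endpoints in different components.
C E (5): add — endpoints in different components.
D H (5): add — endpoints in different components.
A C (8): skip — A and C already connected.
A G (9): add — endpoints in different components.
C H (9): skip — C and H already connected.
E F (9): add — endpoints in different components.
Edges rejected before the tree was complete: 2.

2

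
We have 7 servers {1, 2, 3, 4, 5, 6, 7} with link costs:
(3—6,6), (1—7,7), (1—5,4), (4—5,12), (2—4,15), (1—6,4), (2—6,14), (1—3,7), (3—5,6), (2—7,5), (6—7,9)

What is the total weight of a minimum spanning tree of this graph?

38

Kruskal: consider edges lightest-first.
1—5 (4): add — endpoints in different components.
1—6 (4): add — endpoints in different components.
2—7 (5): add — endpoints in different components.
3—5 (6): add — endpoints in different components.
3—6 (6): skip — 3 and 6 already connected.
1—3 (7): skip — 1 and 3 already connected.
1—7 (7): add — endpoints in different components.
6—7 (9): skip — 6 and 7 already connected.
4—5 (12): add — endpoints in different components.
MST edges: 1—5, 1—6, 2—7, 3—5, 1—7, 4—5; total weight 4+4+5+6+7+12 = 38.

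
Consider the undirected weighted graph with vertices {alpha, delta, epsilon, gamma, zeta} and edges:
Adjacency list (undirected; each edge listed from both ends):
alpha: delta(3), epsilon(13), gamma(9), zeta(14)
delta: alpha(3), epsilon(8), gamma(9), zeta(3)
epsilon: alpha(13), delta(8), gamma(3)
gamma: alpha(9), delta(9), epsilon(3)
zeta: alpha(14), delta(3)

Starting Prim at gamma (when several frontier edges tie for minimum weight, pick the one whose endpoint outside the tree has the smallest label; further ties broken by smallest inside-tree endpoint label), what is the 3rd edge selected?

alpha-delta

Prim's algorithm from gamma:
Step 1: frontier [epsilon-gamma 3, alpha-gamma 9, delta-gamma 9] → take epsilon-gamma (3); add epsilon.
Step 2: frontier [delta-epsilon 8, alpha-epsilon 13, alpha-gamma 9, delta-gamma 9] → take delta-epsilon (8); add delta.
Step 3: frontier [alpha-delta 3, delta-zeta 3, alpha-epsilon 13, alpha-gamma 9] → take alpha-delta (3); add alpha.
Step 4: frontier [alpha-zeta 14, delta-zeta 3] → take delta-zeta (3); add zeta.
The 3rd edge added is alpha-delta.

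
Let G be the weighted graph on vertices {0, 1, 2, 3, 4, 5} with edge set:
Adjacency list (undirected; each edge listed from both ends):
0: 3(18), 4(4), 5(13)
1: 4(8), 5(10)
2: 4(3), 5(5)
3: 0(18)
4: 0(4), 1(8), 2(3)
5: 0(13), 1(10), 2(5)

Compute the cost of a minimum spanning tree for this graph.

38

Prim's algorithm from 4:
Step 1: frontier [2—4 3, 0—4 4, 1—4 8] → take 2—4 (3); add 2.
Step 2: frontier [2—5 5, 0—4 4, 1—4 8] → take 0—4 (4); add 0.
Step 3: frontier [0—5 13, 0—3 18, 2—5 5, 1—4 8] → take 2—5 (5); add 5.
Step 4: frontier [0—3 18, 1—4 8, 1—5 10] → take 1—4 (8); add 1.
Step 5: frontier [0—3 18] → take 0—3 (18); add 3.
MST edges: 2—4, 0—4, 2—5, 1—4, 0—3; total weight 3+4+5+8+18 = 38.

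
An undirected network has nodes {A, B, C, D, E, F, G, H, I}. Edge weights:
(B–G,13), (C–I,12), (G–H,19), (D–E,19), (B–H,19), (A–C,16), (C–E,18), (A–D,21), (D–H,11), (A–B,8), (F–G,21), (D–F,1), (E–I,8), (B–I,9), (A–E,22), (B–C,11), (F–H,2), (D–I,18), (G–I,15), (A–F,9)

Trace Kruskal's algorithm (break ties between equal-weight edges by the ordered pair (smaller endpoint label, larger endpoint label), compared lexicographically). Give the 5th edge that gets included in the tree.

Kruskal: consider edges lightest-first.
D–F (1): add — endpoints in different components.
F–H (2): add — endpoints in different components.
A–B (8): add — endpoints in different components.
E–I (8): add — endpoints in different components.
A–F (9): add — endpoints in different components.
B–I (9): add — endpoints in different components.
B–C (11): add — endpoints in different components.
D–H (11): skip — D and H already connected.
C–I (12): skip — C and I already connected.
B–G (13): add — endpoints in different components.
The 5th edge added is A–F.

A-F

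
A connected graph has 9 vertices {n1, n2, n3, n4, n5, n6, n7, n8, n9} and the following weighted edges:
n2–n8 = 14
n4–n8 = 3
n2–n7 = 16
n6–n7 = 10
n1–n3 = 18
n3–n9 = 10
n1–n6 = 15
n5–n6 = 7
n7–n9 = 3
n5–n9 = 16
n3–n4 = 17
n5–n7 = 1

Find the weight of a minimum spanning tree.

69

Prim's algorithm from n8:
Step 1: frontier [n4–n8 3, n2–n8 14] → take n4–n8 (3); add n4.
Step 2: frontier [n3–n4 17, n2–n8 14] → take n2–n8 (14); add n2.
Step 3: frontier [n2–n7 16, n3–n4 17] → take n2–n7 (16); add n7.
Step 4: frontier [n3–n4 17, n5–n7 1, n7–n9 3, n6–n7 10] → take n5–n7 (1); add n5.
Step 5: frontier [n3–n4 17, n5–n6 7, n5–n9 16, n7–n9 3, n6–n7 10] → take n7–n9 (3); add n9.
Step 6: frontier [n3–n4 17, n5–n6 7, n6–n7 10, n3–n9 10] → take n5–n6 (7); add n6.
Step 7: frontier [n3–n4 17, n1–n6 15, n3–n9 10] → take n3–n9 (10); add n3.
Step 8: frontier [n1–n3 18, n1–n6 15] → take n1–n6 (15); add n1.
MST edges: n4–n8, n2–n8, n2–n7, n5–n7, n7–n9, n5–n6, n3–n9, n1–n6; total weight 3+14+16+1+3+7+10+15 = 69.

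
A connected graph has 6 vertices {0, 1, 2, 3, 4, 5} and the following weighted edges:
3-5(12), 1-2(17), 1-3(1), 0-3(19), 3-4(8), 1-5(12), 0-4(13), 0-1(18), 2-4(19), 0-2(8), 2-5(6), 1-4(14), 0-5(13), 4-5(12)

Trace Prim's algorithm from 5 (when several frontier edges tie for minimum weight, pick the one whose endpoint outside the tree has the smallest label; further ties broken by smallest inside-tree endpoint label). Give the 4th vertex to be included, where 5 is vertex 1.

1

Prim, starting at 5.
Step 1: frontier [2-5 6, 1-5 12, 3-5 12, 4-5 12, 0-5 13] → take 2-5 (6); add 2.
Step 2: frontier [0-2 8, 1-2 17, 2-4 19, 1-5 12, 3-5 12, 4-5 12, 0-5 13] → take 0-2 (8); add 0.
Step 3: frontier [0-4 13, 0-1 18, 0-3 19, 1-2 17, 2-4 19, 1-5 12, 3-5 12, 4-5 12] → take 1-5 (12); add 1.
Step 4: frontier [0-4 13, 0-3 19, 1-3 1, 1-4 14, 2-4 19, 3-5 12, 4-5 12] → take 1-3 (1); add 3.
Step 5: frontier [0-4 13, 1-4 14, 2-4 19, 3-4 8, 4-5 12] → take 3-4 (8); add 4.
Vertex order: 5, 2, 0, 1, 3, 4. The 4th vertex is 1.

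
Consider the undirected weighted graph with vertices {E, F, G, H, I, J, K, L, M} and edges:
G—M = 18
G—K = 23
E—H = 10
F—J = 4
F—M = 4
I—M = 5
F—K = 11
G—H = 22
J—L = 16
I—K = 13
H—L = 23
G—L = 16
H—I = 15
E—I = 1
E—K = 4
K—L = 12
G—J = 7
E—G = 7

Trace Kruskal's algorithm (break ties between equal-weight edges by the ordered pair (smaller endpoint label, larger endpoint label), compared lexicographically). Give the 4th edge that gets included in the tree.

Kruskal's algorithm — process edges by increasing weight (ties by edge label):
E—I (1): add — endpoints in different components.
E—K (4): add — endpoints in different components.
F—J (4): add — endpoints in different components.
F—M (4): add — endpoints in different components.
I—M (5): add — endpoints in different components.
E—G (7): add — endpoints in different components.
G—J (7): skip — G and J already connected.
E—H (10): add — endpoints in different components.
F—K (11): skip — F and K already connected.
K—L (12): add — endpoints in different components.
The 4th edge added is F—M.

F-M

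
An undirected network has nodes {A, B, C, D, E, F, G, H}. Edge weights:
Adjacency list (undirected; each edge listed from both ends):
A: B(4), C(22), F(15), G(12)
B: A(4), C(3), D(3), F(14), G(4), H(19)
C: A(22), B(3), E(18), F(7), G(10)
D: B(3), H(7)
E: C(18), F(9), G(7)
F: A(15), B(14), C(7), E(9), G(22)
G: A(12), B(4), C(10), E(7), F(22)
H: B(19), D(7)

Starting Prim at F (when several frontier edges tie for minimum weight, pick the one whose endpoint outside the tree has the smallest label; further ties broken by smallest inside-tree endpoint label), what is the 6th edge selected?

E-G

Prim, starting at F.
Step 1: cheapest edge leaving the tree is C—F (7); add C.
Step 2: cheapest edge leaving the tree is B—C (3); add B.
Step 3: cheapest edge leaving the tree is B—D (3); add D.
Step 4: cheapest edge leaving the tree is A—B (4); add A.
Step 5: cheapest edge leaving the tree is B—G (4); add G.
Step 6: cheapest edge leaving the tree is E—G (7); add E.
Step 7: cheapest edge leaving the tree is D—H (7); add H.
The 6th edge added is E—G.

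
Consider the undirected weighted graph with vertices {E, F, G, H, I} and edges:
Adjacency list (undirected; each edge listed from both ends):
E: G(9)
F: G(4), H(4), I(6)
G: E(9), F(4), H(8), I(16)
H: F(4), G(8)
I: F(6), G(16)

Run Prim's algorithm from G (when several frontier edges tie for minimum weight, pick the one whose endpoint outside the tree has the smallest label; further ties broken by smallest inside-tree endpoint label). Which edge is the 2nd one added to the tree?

F-H

Prim, starting at G.
Step 1: frontier [F-G 4, G-H 8, E-G 9, G-I 16] → take F-G (4); add F.
Step 2: frontier [F-H 4, F-I 6, G-H 8, E-G 9, G-I 16] → take F-H (4); add H.
Step 3: frontier [F-I 6, E-G 9, G-I 16] → take F-I (6); add I.
Step 4: frontier [E-G 9] → take E-G (9); add E.
The 2nd edge added is F-H.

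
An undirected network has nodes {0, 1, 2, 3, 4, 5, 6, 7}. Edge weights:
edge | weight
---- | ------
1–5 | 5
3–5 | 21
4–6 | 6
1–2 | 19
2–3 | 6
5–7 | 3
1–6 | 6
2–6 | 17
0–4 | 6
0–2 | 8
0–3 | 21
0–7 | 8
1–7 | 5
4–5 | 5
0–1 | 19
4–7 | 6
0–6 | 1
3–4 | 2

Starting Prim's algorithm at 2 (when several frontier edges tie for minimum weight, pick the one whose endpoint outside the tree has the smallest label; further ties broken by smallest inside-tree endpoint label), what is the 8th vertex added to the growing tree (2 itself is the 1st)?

Prim, starting at 2.
Step 1: cheapest edge leaving the tree is 2–3 (6); add 3.
Step 2: cheapest edge leaving the tree is 3–4 (2); add 4.
Step 3: cheapest edge leaving the tree is 4–5 (5); add 5.
Step 4: cheapest edge leaving the tree is 5–7 (3); add 7.
Step 5: cheapest edge leaving the tree is 1–5 (5); add 1.
Step 6: cheapest edge leaving the tree is 0–4 (6); add 0.
Step 7: cheapest edge leaving the tree is 0–6 (1); add 6.
Vertex order: 2, 3, 4, 5, 7, 1, 0, 6. The 8th vertex is 6.

6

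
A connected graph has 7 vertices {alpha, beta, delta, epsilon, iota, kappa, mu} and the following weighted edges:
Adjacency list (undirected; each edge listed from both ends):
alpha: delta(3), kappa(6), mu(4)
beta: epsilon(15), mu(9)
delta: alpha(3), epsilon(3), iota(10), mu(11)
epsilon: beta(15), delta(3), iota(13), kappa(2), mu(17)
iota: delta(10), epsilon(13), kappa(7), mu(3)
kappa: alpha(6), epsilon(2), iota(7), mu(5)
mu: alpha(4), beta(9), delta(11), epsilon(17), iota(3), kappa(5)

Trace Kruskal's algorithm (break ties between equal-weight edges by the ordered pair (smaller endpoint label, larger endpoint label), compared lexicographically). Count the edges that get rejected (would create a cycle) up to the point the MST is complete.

Kruskal's algorithm — process edges by increasing weight (ties by edge label):
epsilon kappa (2): add — endpoints in different components.
alpha delta (3): add — endpoints in different components.
delta epsilon (3): add — endpoints in different components.
iota mu (3): add — endpoints in different components.
alpha mu (4): add — endpoints in different components.
kappa mu (5): skip — kappa and mu already connected.
alpha kappa (6): skip — kappa and alpha already connected.
iota kappa (7): skip — kappa and iota already connected.
beta mu (9): add — endpoints in different components.
Edges rejected before the tree was complete: 3.

3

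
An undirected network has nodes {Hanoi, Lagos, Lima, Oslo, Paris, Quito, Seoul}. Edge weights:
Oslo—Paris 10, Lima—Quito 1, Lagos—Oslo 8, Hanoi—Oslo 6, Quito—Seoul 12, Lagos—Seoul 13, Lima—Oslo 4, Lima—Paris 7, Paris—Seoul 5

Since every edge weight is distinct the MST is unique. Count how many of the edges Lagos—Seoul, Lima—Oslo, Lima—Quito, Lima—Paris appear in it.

3

Sort edges by weight, then run Kruskal:
Lima—Quito (1): add. Components now {Seoul} {Lima,Quito} {Lagos} {Hanoi} {Oslo} {Paris}
Lima—Oslo (4): add. Components now {Seoul} {Lima,Oslo,Quito} {Lagos} {Hanoi} {Paris}
Paris—Seoul (5): add. Components now {Paris,Seoul} {Lima,Oslo,Quito} {Lagos} {Hanoi}
Hanoi—Oslo (6): add. Components now {Paris,Seoul} {Hanoi,Lima,Oslo,Quito} {Lagos}
Lima—Paris (7): add. Components now {Hanoi,Lima,Oslo,Paris,Quito,Seoul} {Lagos}
Lagos—Oslo (8): add. Components now {Hanoi,Lagos,Lima,Oslo,Paris,Quito,Seoul}
MST edge set: {Lima—Quito, Lima—Oslo, Paris—Seoul, Hanoi—Oslo, Lima—Paris, Lagos—Oslo}.
Of the listed edges, {Lima—Oslo, Lima—Quito, Lima—Paris} are in the MST → 3.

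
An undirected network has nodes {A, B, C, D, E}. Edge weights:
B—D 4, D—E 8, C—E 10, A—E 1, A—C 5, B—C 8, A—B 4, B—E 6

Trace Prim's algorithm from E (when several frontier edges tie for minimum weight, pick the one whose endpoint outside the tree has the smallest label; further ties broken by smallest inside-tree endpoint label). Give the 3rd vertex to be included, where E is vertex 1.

B

Prim's algorithm from E:
Step 1: frontier [A—E 1, B—E 6, D—E 8, C—E 10] → take A—E (1); add A.
Step 2: frontier [A—B 4, A—C 5, B—E 6, D—E 8, C—E 10] → take A—B (4); add B.
Step 3: frontier [A—C 5, B—D 4, B—C 8, D—E 8, C—E 10] → take B—D (4); add D.
Step 4: frontier [A—C 5, B—C 8, C—E 10] → take A—C (5); add C.
Vertex order: E, A, B, D, C. The 3rd vertex is B.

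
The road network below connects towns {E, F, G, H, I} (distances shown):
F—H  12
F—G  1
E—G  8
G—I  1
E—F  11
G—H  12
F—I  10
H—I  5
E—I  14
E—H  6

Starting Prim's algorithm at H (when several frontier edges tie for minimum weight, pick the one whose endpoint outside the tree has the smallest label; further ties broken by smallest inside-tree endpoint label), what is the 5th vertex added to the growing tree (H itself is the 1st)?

Grow the tree from H using Prim:
Step 1: cheapest edge leaving the tree is H—I (5); add I.
Step 2: cheapest edge leaving the tree is G—I (1); add G.
Step 3: cheapest edge leaving the tree is F—G (1); add F.
Step 4: cheapest edge leaving the tree is E—H (6); add E.
Vertex order: H, I, G, F, E. The 5th vertex is E.

E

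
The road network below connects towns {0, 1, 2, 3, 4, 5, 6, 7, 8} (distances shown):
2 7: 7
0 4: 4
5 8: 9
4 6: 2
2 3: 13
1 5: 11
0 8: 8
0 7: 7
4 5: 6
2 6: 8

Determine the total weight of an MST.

58

Kruskal's algorithm — process edges by increasing weight (ties by edge label):
4 6 (2): add — endpoints in different components.
0 4 (4): add — endpoints in different components.
4 5 (6): add — endpoints in different components.
0 7 (7): add — endpoints in different components.
2 7 (7): add — endpoints in different components.
0 8 (8): add — endpoints in different components.
2 6 (8): skip — 2 and 6 already connected.
5 8 (9): skip — 5 and 8 already connected.
1 5 (11): add — endpoints in different components.
2 3 (13): add — endpoints in different components.
MST edges: 4 6, 0 4, 4 5, 0 7, 2 7, 0 8, 1 5, 2 3; total weight 2+4+6+7+7+8+11+13 = 58.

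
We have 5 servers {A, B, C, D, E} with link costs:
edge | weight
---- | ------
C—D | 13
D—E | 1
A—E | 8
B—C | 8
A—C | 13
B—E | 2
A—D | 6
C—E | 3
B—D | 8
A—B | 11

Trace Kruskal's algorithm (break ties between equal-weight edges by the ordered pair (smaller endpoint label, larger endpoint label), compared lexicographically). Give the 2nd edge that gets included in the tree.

B-E

Kruskal's algorithm — process edges by increasing weight (ties by edge label):
D—E (1): add. Components now {A} {B} {C} {D,E}
B—E (2): add. Components now {A} {B,D,E} {C}
C—E (3): add. Components now {A} {B,C,D,E}
A—D (6): add. Components now {A,B,C,D,E}
The 2nd edge added is B—E.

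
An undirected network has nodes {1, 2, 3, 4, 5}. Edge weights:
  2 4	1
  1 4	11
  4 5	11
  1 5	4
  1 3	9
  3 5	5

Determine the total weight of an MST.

Grow the tree from 2 using Prim:
Step 1: frontier [2 4 1] → take 2 4 (1); add 4.
Step 2: frontier [1 4 11, 4 5 11] → take 1 4 (11); add 1.
Step 3: frontier [1 5 4, 1 3 9, 4 5 11] → take 1 5 (4); add 5.
Step 4: frontier [1 3 9, 3 5 5] → take 3 5 (5); add 3.
MST edges: 2 4, 1 4, 1 5, 3 5; total weight 1+11+4+5 = 21.

21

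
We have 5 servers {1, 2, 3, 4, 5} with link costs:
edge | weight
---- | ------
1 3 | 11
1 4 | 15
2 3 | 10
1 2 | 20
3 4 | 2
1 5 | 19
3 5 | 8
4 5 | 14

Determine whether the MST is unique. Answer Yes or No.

Sort edges by weight, then run Kruskal:
3 4 (2): add. Components now {1} {2} {3,4} {5}
3 5 (8): add. Components now {1} {2} {3,4,5}
2 3 (10): add. Components now {1} {2,3,4,5}
1 3 (11): add. Components now {1,2,3,4,5}
Every non-tree edge has weight strictly greater than the heaviest edge on the tree path between its endpoints, so the MST is unique.

Yes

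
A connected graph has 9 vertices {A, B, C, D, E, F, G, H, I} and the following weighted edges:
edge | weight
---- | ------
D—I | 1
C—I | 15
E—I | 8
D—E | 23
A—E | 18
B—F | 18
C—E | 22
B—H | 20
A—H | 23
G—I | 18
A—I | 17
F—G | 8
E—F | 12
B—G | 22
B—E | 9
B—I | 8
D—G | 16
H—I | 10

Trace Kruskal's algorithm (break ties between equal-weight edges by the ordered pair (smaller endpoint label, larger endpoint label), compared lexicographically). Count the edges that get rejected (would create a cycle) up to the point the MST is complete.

Kruskal: consider edges lightest-first.
D—I (1): add — endpoints in different components.
B—I (8): add — endpoints in different components.
E—I (8): add — endpoints in different components.
F—G (8): add — endpoints in different components.
B—E (9): skip — B and E already connected.
H—I (10): add — endpoints in different components.
E—F (12): add — endpoints in different components.
C—I (15): add — endpoints in different components.
D—G (16): skip — D and G already connected.
A—I (17): add — endpoints in different components.
Edges rejected before the tree was complete: 2.

2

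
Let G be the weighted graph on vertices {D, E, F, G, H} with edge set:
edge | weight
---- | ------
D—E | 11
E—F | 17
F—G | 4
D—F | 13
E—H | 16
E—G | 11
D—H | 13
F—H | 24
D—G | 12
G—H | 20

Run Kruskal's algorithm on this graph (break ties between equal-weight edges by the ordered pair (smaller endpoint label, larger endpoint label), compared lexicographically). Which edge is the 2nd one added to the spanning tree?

Sort edges by weight, then run Kruskal:
F—G (4): add. Components now {D} {E} {F,G} {H}
D—E (11): add. Components now {D,E} {F,G} {H}
E—G (11): add. Components now {D,E,F,G} {H}
D—G (12): skip — D and G already connected.
D—F (13): skip — D and F already connected.
D—H (13): add. Components now {D,E,F,G,H}
The 2nd edge added is D—E.

D-E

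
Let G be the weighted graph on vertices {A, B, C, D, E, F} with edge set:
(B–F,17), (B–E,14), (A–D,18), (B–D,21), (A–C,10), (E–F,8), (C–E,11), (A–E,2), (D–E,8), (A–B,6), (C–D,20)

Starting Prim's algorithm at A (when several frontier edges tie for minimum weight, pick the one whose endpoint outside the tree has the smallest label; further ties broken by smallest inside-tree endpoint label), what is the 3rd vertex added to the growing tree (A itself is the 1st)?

B

Grow the tree from A using Prim:
Step 1: cheapest edge leaving the tree is A–E (2); add E.
Step 2: cheapest edge leaving the tree is A–B (6); add B.
Step 3: cheapest edge leaving the tree is D–E (8); add D.
Step 4: cheapest edge leaving the tree is E–F (8); add F.
Step 5: cheapest edge leaving the tree is A–C (10); add C.
Vertex order: A, E, B, D, F, C. The 3rd vertex is B.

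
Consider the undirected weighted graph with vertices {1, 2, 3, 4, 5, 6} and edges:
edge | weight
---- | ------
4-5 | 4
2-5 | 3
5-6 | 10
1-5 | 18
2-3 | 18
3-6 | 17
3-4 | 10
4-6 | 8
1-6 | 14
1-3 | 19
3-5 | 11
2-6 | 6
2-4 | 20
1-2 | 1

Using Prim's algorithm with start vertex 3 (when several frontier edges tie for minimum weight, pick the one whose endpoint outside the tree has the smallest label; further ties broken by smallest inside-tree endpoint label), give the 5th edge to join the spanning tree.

2-6

Grow the tree from 3 using Prim:
Step 1: frontier [3-4 10, 3-5 11, 3-6 17, 2-3 18, 1-3 19] → take 3-4 (10); add 4.
Step 2: frontier [3-5 11, 3-6 17, 2-3 18, 1-3 19, 4-5 4, 4-6 8, 2-4 20] → take 4-5 (4); add 5.
Step 3: frontier [3-6 17, 2-3 18, 1-3 19, 4-6 8, 2-4 20, 2-5 3, 5-6 10, 1-5 18] → take 2-5 (3); add 2.
Step 4: frontier [1-2 1, 2-6 6, 3-6 17, 1-3 19, 4-6 8, 5-6 10, 1-5 18] → take 1-2 (1); add 1.
Step 5: frontier [1-6 14, 2-6 6, 3-6 17, 4-6 8, 5-6 10] → take 2-6 (6); add 6.
The 5th edge added is 2-6.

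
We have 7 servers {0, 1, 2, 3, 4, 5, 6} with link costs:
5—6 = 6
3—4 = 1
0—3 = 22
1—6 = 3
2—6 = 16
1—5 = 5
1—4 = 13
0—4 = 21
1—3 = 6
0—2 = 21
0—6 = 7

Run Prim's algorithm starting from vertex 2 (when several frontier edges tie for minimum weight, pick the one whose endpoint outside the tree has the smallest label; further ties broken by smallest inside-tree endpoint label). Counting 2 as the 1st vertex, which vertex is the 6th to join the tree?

Prim's algorithm from 2:
Step 1: frontier [2—6 16, 0—2 21] → take 2—6 (16); add 6.
Step 2: frontier [0—2 21, 1—6 3, 5—6 6, 0—6 7] → take 1—6 (3); add 1.
Step 3: frontier [1—5 5, 1—3 6, 1—4 13, 0—2 21, 5—6 6, 0—6 7] → take 1—5 (5); add 5.
Step 4: frontier [1—3 6, 1—4 13, 0—2 21, 0—6 7] → take 1—3 (6); add 3.
Step 5: frontier [1—4 13, 0—2 21, 3—4 1, 0—3 22, 0—6 7] → take 3—4 (1); add 4.
Step 6: frontier [0—2 21, 0—3 22, 0—4 21, 0—6 7] → take 0—6 (7); add 0.
Vertex order: 2, 6, 1, 5, 3, 4, 0. The 6th vertex is 4.

4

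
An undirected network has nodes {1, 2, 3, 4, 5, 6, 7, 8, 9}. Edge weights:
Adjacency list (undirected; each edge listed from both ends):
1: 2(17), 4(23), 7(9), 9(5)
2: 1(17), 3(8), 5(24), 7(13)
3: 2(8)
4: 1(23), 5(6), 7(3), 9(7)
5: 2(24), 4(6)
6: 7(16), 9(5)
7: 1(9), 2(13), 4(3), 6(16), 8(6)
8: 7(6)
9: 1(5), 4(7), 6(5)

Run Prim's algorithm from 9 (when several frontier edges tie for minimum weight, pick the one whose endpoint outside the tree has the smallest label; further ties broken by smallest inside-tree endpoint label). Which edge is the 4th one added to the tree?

4-7

Prim, starting at 9.
Step 1: frontier [1-9 5, 6-9 5, 4-9 7] → take 1-9 (5); add 1.
Step 2: frontier [1-7 9, 1-2 17, 1-4 23, 6-9 5, 4-9 7] → take 6-9 (5); add 6.
Step 3: frontier [1-7 9, 1-2 17, 1-4 23, 6-7 16, 4-9 7] → take 4-9 (7); add 4.
Step 4: frontier [1-7 9, 1-2 17, 4-7 3, 4-5 6, 6-7 16] → take 4-7 (3); add 7.
Step 5: frontier [1-2 17, 4-5 6, 7-8 6, 2-7 13] → take 4-5 (6); add 5.
Step 6: frontier [1-2 17, 2-5 24, 7-8 6, 2-7 13] → take 7-8 (6); add 8.
Step 7: frontier [1-2 17, 2-5 24, 2-7 13] → take 2-7 (13); add 2.
Step 8: frontier [2-3 8] → take 2-3 (8); add 3.
The 4th edge added is 4-7.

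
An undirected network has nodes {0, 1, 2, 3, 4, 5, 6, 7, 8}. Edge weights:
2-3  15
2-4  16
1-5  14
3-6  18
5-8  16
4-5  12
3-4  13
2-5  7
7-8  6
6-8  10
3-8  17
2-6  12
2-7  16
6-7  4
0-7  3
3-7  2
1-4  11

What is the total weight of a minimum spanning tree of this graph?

Grow the tree from 5 using Prim:
Step 1: cheapest edge leaving the tree is 2-5 (7); add 2.
Step 2: cheapest edge leaving the tree is 4-5 (12); add 4.
Step 3: cheapest edge leaving the tree is 1-4 (11); add 1.
Step 4: cheapest edge leaving the tree is 2-6 (12); add 6.
Step 5: cheapest edge leaving the tree is 6-7 (4); add 7.
Step 6: cheapest edge leaving the tree is 3-7 (2); add 3.
Step 7: cheapest edge leaving the tree is 0-7 (3); add 0.
Step 8: cheapest edge leaving the tree is 7-8 (6); add 8.
MST edges: 2-5, 4-5, 1-4, 2-6, 6-7, 3-7, 0-7, 7-8; total weight 7+12+11+12+4+2+3+6 = 57.

57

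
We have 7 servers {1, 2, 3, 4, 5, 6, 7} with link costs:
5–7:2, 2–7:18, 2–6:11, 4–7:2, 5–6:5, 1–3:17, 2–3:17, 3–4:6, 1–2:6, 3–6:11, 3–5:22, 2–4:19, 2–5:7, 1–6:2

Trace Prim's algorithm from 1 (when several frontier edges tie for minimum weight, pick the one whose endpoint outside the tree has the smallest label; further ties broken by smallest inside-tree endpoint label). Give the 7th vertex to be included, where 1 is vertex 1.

Prim, starting at 1.
Step 1: frontier [1–6 2, 1–2 6, 1–3 17] → take 1–6 (2); add 6.
Step 2: frontier [1–2 6, 1–3 17, 5–6 5, 2–6 11, 3–6 11] → take 5–6 (5); add 5.
Step 3: frontier [1–2 6, 1–3 17, 5–7 2, 2–5 7, 3–5 22, 2–6 11, 3–6 11] → take 5–7 (2); add 7.
Step 4: frontier [1–2 6, 1–3 17, 2–5 7, 3–5 22, 2–6 11, 3–6 11, 4–7 2, 2–7 18] → take 4–7 (2); add 4.
Step 5: frontier [1–2 6, 1–3 17, 3–4 6, 2–4 19, 2–5 7, 3–5 22, 2–6 11, 3–6 11, 2–7 18] → take 1–2 (6); add 2.
Step 6: frontier [1–3 17, 2–3 17, 3–4 6, 3–5 22, 3–6 11] → take 3–4 (6); add 3.
Vertex order: 1, 6, 5, 7, 4, 2, 3. The 7th vertex is 3.

3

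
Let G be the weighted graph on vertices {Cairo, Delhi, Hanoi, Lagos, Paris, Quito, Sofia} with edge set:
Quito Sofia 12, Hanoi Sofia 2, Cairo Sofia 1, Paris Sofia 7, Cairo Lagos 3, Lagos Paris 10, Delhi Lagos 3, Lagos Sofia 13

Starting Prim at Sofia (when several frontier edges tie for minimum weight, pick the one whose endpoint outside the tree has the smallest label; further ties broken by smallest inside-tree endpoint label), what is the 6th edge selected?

Quito-Sofia

Prim's algorithm from Sofia:
Step 1: cheapest edge leaving the tree is Cairo Sofia (1); add Cairo.
Step 2: cheapest edge leaving the tree is Hanoi Sofia (2); add Hanoi.
Step 3: cheapest edge leaving the tree is Cairo Lagos (3); add Lagos.
Step 4: cheapest edge leaving the tree is Delhi Lagos (3); add Delhi.
Step 5: cheapest edge leaving the tree is Paris Sofia (7); add Paris.
Step 6: cheapest edge leaving the tree is Quito Sofia (12); add Quito.
The 6th edge added is Quito Sofia.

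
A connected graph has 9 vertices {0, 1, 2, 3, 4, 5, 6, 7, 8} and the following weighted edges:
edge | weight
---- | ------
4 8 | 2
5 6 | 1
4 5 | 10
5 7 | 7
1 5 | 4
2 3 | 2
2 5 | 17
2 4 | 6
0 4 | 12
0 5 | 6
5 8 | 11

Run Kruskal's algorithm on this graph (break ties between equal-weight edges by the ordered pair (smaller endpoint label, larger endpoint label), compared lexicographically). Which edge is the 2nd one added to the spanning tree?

2-3

Kruskal: consider edges lightest-first.
5 6 (1): add — endpoints in different components.
2 3 (2): add — endpoints in different components.
4 8 (2): add — endpoints in different components.
1 5 (4): add — endpoints in different components.
0 5 (6): add — endpoints in different components.
2 4 (6): add — endpoints in different components.
5 7 (7): add — endpoints in different components.
4 5 (10): add — endpoints in different components.
The 2nd edge added is 2 3.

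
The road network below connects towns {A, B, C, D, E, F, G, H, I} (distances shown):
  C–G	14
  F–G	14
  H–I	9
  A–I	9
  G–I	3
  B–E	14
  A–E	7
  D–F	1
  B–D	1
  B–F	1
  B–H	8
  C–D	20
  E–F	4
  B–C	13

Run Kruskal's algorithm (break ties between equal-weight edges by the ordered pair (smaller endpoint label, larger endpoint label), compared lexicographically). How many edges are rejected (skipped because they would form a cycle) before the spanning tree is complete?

Kruskal's algorithm — process edges by increasing weight (ties by edge label):
B–D (1): add — endpoints in different components.
B–F (1): add — endpoints in different components.
D–F (1): skip — D and F already connected.
G–I (3): add — endpoints in different components.
E–F (4): add — endpoints in different components.
A–E (7): add — endpoints in different components.
B–H (8): add — endpoints in different components.
A–I (9): add — endpoints in different components.
H–I (9): skip — H and I already connected.
B–C (13): add — endpoints in different components.
Edges rejected before the tree was complete: 2.

2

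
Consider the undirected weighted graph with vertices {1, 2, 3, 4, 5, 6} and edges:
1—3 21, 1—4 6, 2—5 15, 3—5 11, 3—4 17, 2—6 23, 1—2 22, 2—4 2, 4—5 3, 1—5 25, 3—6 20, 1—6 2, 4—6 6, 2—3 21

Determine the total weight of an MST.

24

Kruskal's algorithm — process edges by increasing weight (ties by edge label):
1—6 (2): add — endpoints in different components.
2—4 (2): add — endpoints in different components.
4—5 (3): add — endpoints in different components.
1—4 (6): add — endpoints in different components.
4—6 (6): skip — 4 and 6 already connected.
3—5 (11): add — endpoints in different components.
MST edges: 1—6, 2—4, 4—5, 1—4, 3—5; total weight 2+2+3+6+11 = 24.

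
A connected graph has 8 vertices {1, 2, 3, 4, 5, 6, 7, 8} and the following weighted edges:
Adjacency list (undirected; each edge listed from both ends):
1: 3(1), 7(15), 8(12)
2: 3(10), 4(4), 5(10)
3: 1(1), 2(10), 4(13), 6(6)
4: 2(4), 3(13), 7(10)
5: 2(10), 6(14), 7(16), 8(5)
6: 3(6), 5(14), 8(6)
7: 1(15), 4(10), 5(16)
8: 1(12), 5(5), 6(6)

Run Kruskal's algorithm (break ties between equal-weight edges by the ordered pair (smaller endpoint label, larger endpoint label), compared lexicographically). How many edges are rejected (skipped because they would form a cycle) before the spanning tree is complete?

1

Sort edges by weight, then run Kruskal:
1 3 (1): add — endpoints in different components.
2 4 (4): add — endpoints in different components.
5 8 (5): add — endpoints in different components.
3 6 (6): add — endpoints in different components.
6 8 (6): add — endpoints in different components.
2 3 (10): add — endpoints in different components.
2 5 (10): skip — 2 and 5 already connected.
4 7 (10): add — endpoints in different components.
Edges rejected before the tree was complete: 1.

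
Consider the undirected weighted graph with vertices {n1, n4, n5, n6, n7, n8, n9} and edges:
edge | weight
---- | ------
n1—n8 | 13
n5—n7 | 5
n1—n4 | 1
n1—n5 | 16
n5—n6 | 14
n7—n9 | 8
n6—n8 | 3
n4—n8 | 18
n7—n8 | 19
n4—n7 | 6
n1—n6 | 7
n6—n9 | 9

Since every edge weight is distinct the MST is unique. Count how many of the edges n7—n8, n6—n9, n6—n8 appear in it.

Kruskal's algorithm — process edges by increasing weight (ties by edge label):
n1—n4 (1): add. Components now {n1,n4} {n7} {n9} {n8} {n5} {n6}
n6—n8 (3): add. Components now {n1,n4} {n7} {n9} {n6,n8} {n5}
n5—n7 (5): add. Components now {n1,n4} {n5,n7} {n9} {n6,n8}
n4—n7 (6): add. Components now {n1,n4,n5,n7} {n9} {n6,n8}
n1—n6 (7): add. Components now {n1,n4,n5,n6,n7,n8} {n9}
n7—n9 (8): add. Components now {n1,n4,n5,n6,n7,n8,n9}
MST edge set: {n1—n4, n6—n8, n5—n7, n4—n7, n1—n6, n7—n9}.
Of the listed edges, {n6—n8} are in the MST → 1.

1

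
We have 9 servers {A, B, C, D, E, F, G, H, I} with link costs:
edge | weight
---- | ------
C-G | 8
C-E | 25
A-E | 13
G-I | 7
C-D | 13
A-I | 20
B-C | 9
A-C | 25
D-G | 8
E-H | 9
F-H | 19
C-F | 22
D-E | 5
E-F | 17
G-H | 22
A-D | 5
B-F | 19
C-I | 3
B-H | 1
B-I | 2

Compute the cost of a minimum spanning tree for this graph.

48

Kruskal's algorithm — process edges by increasing weight (ties by edge label):
B-H (1): add — endpoints in different components.
B-I (2): add — endpoints in different components.
C-I (3): add — endpoints in different components.
A-D (5): add — endpoints in different components.
D-E (5): add — endpoints in different components.
G-I (7): add — endpoints in different components.
C-G (8): skip — C and G already connected.
D-G (8): add — endpoints in different components.
B-C (9): skip — B and C already connected.
E-H (9): skip — E and H already connected.
A-E (13): skip — A and E already connected.
C-D (13): skip — C and D already connected.
E-F (17): add — endpoints in different components.
MST edges: B-H, B-I, C-I, A-D, D-E, G-I, D-G, E-F; total weight 1+2+3+5+5+7+8+17 = 48.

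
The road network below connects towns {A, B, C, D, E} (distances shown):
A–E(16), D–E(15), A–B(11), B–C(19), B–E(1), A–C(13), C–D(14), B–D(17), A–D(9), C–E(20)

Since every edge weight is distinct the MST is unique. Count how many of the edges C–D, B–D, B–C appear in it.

Sort edges by weight, then run Kruskal:
B–E (1): add. Components now {A} {B,E} {C} {D}
A–D (9): add. Components now {A,D} {B,E} {C}
A–B (11): add. Components now {A,B,D,E} {C}
A–C (13): add. Components now {A,B,C,D,E}
MST edge set: {B–E, A–D, A–B, A–C}.
Of the listed edges, {} are in the MST → 0.

0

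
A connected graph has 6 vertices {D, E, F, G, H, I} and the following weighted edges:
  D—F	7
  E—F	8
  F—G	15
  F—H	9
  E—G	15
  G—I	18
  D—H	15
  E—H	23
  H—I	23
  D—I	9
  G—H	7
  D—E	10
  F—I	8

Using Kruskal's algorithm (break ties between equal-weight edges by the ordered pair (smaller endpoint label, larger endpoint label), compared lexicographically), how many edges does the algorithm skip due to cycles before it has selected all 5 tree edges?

Kruskal's algorithm — process edges by increasing weight (ties by edge label):
D—F (7): add — endpoints in different components.
G—H (7): add — endpoints in different components.
E—F (8): add — endpoints in different components.
F—I (8): add — endpoints in different components.
D—I (9): skip — D and I already connected.
F—H (9): add — endpoints in different components.
Edges rejected before the tree was complete: 1.

1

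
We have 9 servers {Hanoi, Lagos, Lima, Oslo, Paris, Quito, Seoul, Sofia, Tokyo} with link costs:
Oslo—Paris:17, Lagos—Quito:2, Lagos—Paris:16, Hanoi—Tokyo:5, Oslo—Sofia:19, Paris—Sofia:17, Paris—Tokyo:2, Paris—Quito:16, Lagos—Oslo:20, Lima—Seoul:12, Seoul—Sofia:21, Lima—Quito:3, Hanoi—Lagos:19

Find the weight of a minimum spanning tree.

Prim's algorithm from Hanoi:
Step 1: frontier [Hanoi—Tokyo 5, Hanoi—Lagos 19] → take Hanoi—Tokyo (5); add Tokyo.
Step 2: frontier [Hanoi—Lagos 19, Paris—Tokyo 2] → take Paris—Tokyo (2); add Paris.
Step 3: frontier [Hanoi—Lagos 19, Lagos—Paris 16, Paris—Quito 16, Oslo—Paris 17, Paris—Sofia 17] → take Lagos—Paris (16); add Lagos.
Step 4: frontier [Lagos—Quito 2, Lagos—Oslo 20, Paris—Quito 16, Oslo—Paris 17, Paris—Sofia 17] → take Lagos—Quito (2); add Quito.
Step 5: frontier [Lagos—Oslo 20, Oslo—Paris 17, Paris—Sofia 17, Lima—Quito 3] → take Lima—Quito (3); add Lima.
Step 6: frontier [Lagos—Oslo 20, Lima—Seoul 12, Oslo—Paris 17, Paris—Sofia 17] → take Lima—Seoul (12); add Seoul.
Step 7: frontier [Lagos—Oslo 20, Oslo—Paris 17, Paris—Sofia 17, Seoul—Sofia 21] → take Oslo—Paris (17); add Oslo.
Step 8: frontier [Oslo—Sofia 19, Paris—Sofia 17, Seoul—Sofia 21] → take Paris—Sofia (17); add Sofia.
MST edges: Hanoi—Tokyo, Paris—Tokyo, Lagos—Paris, Lagos—Quito, Lima—Quito, Lima—Seoul, Oslo—Paris, Paris—Sofia; total weight 5+2+16+2+3+12+17+17 = 74.

74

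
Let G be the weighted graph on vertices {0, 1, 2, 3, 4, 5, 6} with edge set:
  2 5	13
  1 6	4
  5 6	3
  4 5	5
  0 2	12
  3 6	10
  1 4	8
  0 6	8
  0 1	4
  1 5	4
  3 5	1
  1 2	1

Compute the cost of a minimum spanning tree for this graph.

Grow the tree from 4 using Prim:
Step 1: cheapest edge leaving the tree is 4 5 (5); add 5.
Step 2: cheapest edge leaving the tree is 3 5 (1); add 3.
Step 3: cheapest edge leaving the tree is 5 6 (3); add 6.
Step 4: cheapest edge leaving the tree is 1 5 (4); add 1.
Step 5: cheapest edge leaving the tree is 1 2 (1); add 2.
Step 6: cheapest edge leaving the tree is 0 1 (4); add 0.
MST edges: 4 5, 3 5, 5 6, 1 5, 1 2, 0 1; total weight 5+1+3+4+1+4 = 18.

18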